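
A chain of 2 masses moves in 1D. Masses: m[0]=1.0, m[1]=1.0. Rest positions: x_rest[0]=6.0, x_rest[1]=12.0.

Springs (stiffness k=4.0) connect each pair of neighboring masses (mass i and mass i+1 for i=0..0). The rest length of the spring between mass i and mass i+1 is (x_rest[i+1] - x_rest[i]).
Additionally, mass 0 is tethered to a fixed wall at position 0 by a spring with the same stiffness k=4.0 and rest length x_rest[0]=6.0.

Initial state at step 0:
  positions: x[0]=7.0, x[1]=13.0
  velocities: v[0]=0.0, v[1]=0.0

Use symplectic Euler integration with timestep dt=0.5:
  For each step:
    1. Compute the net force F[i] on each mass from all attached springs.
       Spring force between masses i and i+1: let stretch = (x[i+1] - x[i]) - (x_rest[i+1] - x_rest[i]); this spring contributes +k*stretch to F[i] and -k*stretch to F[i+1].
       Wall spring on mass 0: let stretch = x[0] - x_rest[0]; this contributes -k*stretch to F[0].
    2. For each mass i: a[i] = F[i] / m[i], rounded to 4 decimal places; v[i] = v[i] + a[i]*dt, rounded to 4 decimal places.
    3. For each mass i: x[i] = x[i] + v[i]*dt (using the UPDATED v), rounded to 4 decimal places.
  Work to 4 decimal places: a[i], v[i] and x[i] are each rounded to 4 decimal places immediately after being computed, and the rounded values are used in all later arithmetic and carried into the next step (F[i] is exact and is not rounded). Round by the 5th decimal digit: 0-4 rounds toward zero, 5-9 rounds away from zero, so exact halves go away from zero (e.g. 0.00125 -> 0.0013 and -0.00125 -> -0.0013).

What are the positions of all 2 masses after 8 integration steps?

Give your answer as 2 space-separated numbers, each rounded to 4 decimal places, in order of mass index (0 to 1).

Step 0: x=[7.0000 13.0000] v=[0.0000 0.0000]
Step 1: x=[6.0000 13.0000] v=[-2.0000 0.0000]
Step 2: x=[6.0000 12.0000] v=[0.0000 -2.0000]
Step 3: x=[6.0000 11.0000] v=[0.0000 -2.0000]
Step 4: x=[5.0000 11.0000] v=[-2.0000 0.0000]
Step 5: x=[5.0000 11.0000] v=[0.0000 0.0000]
Step 6: x=[6.0000 11.0000] v=[2.0000 0.0000]
Step 7: x=[6.0000 12.0000] v=[0.0000 2.0000]
Step 8: x=[6.0000 13.0000] v=[0.0000 2.0000]

Answer: 6.0000 13.0000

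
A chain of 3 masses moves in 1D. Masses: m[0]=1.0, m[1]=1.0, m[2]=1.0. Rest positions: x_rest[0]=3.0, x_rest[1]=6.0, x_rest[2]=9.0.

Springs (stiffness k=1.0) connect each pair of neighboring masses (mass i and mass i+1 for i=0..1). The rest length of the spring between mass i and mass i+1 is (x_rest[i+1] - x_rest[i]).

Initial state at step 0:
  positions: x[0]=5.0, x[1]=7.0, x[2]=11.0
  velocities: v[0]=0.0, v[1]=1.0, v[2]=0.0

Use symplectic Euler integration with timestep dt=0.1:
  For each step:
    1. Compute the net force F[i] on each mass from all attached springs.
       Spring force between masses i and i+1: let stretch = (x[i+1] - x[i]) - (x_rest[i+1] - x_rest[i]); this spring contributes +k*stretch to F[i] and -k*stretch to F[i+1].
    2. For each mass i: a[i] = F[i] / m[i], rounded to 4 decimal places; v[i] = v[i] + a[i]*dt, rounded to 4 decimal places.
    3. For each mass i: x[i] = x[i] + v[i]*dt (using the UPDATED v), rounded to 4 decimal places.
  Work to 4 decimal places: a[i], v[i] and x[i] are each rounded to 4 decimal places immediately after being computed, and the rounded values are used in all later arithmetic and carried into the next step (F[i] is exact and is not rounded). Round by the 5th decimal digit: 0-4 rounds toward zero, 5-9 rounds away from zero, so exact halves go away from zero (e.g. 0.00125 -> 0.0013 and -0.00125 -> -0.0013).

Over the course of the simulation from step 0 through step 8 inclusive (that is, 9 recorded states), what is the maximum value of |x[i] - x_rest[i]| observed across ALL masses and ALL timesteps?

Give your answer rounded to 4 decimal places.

Step 0: x=[5.0000 7.0000 11.0000] v=[0.0000 1.0000 0.0000]
Step 1: x=[4.9900 7.1200 10.9900] v=[-0.1000 1.2000 -0.1000]
Step 2: x=[4.9713 7.2574 10.9713] v=[-0.1870 1.3740 -0.1870]
Step 3: x=[4.9455 7.4091 10.9455] v=[-0.2584 1.5168 -0.2584]
Step 4: x=[4.9143 7.5715 10.9143] v=[-0.3120 1.6241 -0.3120]
Step 5: x=[4.8797 7.7408 10.8797] v=[-0.3463 1.6927 -0.3463]
Step 6: x=[4.8437 7.9129 10.8437] v=[-0.3602 1.7205 -0.3602]
Step 7: x=[4.8084 8.0836 10.8084] v=[-0.3533 1.7067 -0.3533]
Step 8: x=[4.7758 8.2488 10.7758] v=[-0.3258 1.6517 -0.3258]
Max displacement = 2.2488

Answer: 2.2488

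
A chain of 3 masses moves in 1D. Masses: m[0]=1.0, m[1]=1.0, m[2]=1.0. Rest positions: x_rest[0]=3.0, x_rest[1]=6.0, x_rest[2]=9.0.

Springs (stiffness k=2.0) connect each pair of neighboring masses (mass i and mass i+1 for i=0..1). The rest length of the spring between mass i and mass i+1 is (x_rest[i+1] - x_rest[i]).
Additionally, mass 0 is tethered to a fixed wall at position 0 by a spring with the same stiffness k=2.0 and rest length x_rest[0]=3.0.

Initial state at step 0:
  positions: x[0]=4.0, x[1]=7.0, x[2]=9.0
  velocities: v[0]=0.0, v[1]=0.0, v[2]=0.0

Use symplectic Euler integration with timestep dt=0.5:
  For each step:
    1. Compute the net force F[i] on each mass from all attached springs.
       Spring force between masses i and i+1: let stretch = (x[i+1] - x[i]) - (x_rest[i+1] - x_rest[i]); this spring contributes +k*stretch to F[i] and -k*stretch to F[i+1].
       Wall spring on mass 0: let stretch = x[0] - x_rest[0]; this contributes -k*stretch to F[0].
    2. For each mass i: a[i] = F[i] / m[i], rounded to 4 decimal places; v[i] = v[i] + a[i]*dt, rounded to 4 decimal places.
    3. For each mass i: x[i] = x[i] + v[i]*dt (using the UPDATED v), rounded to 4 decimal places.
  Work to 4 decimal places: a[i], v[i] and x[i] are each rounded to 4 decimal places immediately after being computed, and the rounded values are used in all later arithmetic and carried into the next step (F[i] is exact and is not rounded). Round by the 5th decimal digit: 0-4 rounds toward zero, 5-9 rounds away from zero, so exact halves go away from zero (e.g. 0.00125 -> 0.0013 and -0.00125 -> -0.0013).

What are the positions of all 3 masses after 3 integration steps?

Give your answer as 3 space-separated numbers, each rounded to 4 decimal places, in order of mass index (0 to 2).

Step 0: x=[4.0000 7.0000 9.0000] v=[0.0000 0.0000 0.0000]
Step 1: x=[3.5000 6.5000 9.5000] v=[-1.0000 -1.0000 1.0000]
Step 2: x=[2.7500 6.0000 10.0000] v=[-1.5000 -1.0000 1.0000]
Step 3: x=[2.2500 5.8750 10.0000] v=[-1.0000 -0.2500 0.0000]

Answer: 2.2500 5.8750 10.0000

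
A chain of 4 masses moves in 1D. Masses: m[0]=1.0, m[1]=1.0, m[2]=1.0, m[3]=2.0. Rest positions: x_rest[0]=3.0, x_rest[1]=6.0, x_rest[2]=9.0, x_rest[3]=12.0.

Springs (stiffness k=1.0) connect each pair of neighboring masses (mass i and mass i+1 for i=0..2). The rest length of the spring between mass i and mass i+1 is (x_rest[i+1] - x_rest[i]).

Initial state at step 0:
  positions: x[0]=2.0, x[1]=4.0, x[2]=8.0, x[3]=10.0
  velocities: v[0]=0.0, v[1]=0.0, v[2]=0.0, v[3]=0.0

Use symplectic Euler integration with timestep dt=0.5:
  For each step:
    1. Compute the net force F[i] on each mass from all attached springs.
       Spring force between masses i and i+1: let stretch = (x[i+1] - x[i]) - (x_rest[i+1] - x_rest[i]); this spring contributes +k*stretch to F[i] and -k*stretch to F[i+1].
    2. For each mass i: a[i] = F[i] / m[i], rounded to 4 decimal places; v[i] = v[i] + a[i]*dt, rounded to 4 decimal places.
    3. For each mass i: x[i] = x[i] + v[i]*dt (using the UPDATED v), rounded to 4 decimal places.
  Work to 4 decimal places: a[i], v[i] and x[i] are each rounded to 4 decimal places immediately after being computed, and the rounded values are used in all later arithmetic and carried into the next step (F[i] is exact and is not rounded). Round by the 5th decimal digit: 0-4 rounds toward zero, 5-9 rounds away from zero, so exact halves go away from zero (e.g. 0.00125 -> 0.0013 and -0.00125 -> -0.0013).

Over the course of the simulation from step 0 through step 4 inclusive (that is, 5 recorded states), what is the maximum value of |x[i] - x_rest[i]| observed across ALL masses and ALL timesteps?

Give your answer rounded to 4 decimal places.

Answer: 2.3007

Derivation:
Step 0: x=[2.0000 4.0000 8.0000 10.0000] v=[0.0000 0.0000 0.0000 0.0000]
Step 1: x=[1.7500 4.5000 7.5000 10.1250] v=[-0.5000 1.0000 -1.0000 0.2500]
Step 2: x=[1.4375 5.0625 6.9063 10.2969] v=[-0.6250 1.1250 -1.1875 0.3438]
Step 3: x=[1.2813 5.1797 6.6993 10.4200] v=[-0.3125 0.2344 -0.4141 0.2462]
Step 4: x=[1.3497 4.7022 7.0426 10.4530] v=[0.1367 -0.9550 0.6865 0.0660]
Max displacement = 2.3007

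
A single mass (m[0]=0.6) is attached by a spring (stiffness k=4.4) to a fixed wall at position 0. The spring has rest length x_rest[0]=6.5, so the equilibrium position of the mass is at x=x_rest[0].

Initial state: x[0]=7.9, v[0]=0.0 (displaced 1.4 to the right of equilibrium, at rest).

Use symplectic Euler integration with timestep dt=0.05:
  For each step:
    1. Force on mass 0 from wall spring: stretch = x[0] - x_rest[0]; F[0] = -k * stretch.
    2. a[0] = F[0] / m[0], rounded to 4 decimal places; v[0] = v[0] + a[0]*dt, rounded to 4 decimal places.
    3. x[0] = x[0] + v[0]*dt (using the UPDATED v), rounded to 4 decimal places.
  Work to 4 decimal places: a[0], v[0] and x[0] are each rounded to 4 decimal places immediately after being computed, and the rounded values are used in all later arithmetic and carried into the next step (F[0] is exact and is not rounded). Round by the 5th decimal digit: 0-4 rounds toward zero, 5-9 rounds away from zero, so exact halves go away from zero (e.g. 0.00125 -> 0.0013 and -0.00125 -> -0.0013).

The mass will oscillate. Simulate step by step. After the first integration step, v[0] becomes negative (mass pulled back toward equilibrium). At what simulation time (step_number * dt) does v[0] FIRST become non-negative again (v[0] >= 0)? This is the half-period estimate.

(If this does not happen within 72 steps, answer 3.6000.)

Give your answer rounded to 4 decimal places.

Answer: 1.2000

Derivation:
Step 0: x=[7.9000] v=[0.0000]
Step 1: x=[7.8743] v=[-0.5133]
Step 2: x=[7.8234] v=[-1.0172]
Step 3: x=[7.7483] v=[-1.5024]
Step 4: x=[7.6503] v=[-1.9601]
Step 5: x=[7.5312] v=[-2.3819]
Step 6: x=[7.3932] v=[-2.7600]
Step 7: x=[7.2388] v=[-3.0875]
Step 8: x=[7.0709] v=[-3.3584]
Step 9: x=[6.8925] v=[-3.5677]
Step 10: x=[6.7069] v=[-3.7116]
Step 11: x=[6.5175] v=[-3.7875]
Step 12: x=[6.3278] v=[-3.7939]
Step 13: x=[6.1413] v=[-3.7308]
Step 14: x=[5.9613] v=[-3.5993]
Step 15: x=[5.7912] v=[-3.4018]
Step 16: x=[5.6341] v=[-3.1419]
Step 17: x=[5.4929] v=[-2.8244]
Step 18: x=[5.3701] v=[-2.4551]
Step 19: x=[5.2681] v=[-2.0408]
Step 20: x=[5.1886] v=[-1.5891]
Step 21: x=[5.1332] v=[-1.1083]
Step 22: x=[5.1028] v=[-0.6071]
Step 23: x=[5.0981] v=[-0.0948]
Step 24: x=[5.1191] v=[0.4192]
First v>=0 after going negative at step 24, time=1.2000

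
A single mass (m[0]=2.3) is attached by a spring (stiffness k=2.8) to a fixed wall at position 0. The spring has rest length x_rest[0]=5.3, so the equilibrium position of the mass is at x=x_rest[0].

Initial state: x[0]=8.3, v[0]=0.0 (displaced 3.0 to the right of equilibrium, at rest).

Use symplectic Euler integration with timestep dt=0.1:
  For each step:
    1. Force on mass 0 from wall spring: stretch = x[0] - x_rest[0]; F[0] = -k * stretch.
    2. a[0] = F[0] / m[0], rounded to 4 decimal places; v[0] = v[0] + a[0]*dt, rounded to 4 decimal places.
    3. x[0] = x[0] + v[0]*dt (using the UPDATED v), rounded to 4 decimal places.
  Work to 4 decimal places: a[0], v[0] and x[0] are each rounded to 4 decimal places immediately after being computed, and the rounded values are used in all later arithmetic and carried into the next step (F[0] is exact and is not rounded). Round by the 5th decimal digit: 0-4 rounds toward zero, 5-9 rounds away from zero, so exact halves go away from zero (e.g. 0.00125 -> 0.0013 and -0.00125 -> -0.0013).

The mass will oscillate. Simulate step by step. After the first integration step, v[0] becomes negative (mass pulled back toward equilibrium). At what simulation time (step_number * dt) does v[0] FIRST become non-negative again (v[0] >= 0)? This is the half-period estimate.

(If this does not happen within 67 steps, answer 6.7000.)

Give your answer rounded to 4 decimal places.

Step 0: x=[8.3000] v=[0.0000]
Step 1: x=[8.2635] v=[-0.3652]
Step 2: x=[8.1909] v=[-0.7260]
Step 3: x=[8.0831] v=[-1.0779]
Step 4: x=[7.9414] v=[-1.4167]
Step 5: x=[7.7676] v=[-1.7383]
Step 6: x=[7.5637] v=[-2.0387]
Step 7: x=[7.3323] v=[-2.3143]
Step 8: x=[7.0761] v=[-2.5617]
Step 9: x=[6.7983] v=[-2.7779]
Step 10: x=[6.5023] v=[-2.9603]
Step 11: x=[6.1916] v=[-3.1067]
Step 12: x=[5.8701] v=[-3.2152]
Step 13: x=[5.5416] v=[-3.2846]
Step 14: x=[5.2102] v=[-3.3140]
Step 15: x=[4.8799] v=[-3.3031]
Step 16: x=[4.5547] v=[-3.2520]
Step 17: x=[4.2386] v=[-3.1613]
Step 18: x=[3.9354] v=[-3.0321]
Step 19: x=[3.6488] v=[-2.8660]
Step 20: x=[3.3823] v=[-2.6650]
Step 21: x=[3.1392] v=[-2.4315]
Step 22: x=[2.9224] v=[-2.1685]
Step 23: x=[2.7345] v=[-1.8791]
Step 24: x=[2.5778] v=[-1.5668]
Step 25: x=[2.4543] v=[-1.2354]
Step 26: x=[2.3654] v=[-0.8890]
Step 27: x=[2.3122] v=[-0.5317]
Step 28: x=[2.2954] v=[-0.1680]
Step 29: x=[2.3152] v=[0.1978]
First v>=0 after going negative at step 29, time=2.9000

Answer: 2.9000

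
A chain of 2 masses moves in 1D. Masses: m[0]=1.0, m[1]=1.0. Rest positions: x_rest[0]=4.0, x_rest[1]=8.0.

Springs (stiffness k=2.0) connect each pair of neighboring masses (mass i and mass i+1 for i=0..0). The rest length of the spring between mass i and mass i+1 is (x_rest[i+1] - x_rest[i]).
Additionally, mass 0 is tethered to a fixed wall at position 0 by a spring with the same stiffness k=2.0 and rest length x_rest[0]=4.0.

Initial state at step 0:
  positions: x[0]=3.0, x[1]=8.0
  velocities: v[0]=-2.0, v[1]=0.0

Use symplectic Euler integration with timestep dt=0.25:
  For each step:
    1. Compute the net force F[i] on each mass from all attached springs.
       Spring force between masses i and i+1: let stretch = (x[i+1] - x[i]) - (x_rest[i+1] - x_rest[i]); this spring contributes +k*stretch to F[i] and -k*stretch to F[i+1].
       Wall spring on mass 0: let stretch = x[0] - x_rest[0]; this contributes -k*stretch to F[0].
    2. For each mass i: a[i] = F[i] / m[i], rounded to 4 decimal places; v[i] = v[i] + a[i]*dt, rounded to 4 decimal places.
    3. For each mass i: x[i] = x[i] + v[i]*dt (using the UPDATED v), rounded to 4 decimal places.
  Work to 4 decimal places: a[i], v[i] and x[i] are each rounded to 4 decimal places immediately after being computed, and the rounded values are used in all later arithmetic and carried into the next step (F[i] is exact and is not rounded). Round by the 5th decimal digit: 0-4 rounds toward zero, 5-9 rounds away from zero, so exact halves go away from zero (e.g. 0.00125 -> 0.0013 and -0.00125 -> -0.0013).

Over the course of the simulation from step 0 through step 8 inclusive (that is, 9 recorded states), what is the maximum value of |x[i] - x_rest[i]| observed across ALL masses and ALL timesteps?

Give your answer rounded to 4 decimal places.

Answer: 1.5750

Derivation:
Step 0: x=[3.0000 8.0000] v=[-2.0000 0.0000]
Step 1: x=[2.7500 7.8750] v=[-1.0000 -0.5000]
Step 2: x=[2.7969 7.6094] v=[0.1875 -1.0625]
Step 3: x=[3.0957 7.2422] v=[1.1953 -1.4688]
Step 4: x=[3.5259 6.8567] v=[1.7207 -1.5421]
Step 5: x=[3.9317 6.5548] v=[1.6232 -1.2075]
Step 6: x=[4.1739 6.4250] v=[0.9689 -0.5191]
Step 7: x=[4.1758 6.5139] v=[0.0075 0.3554]
Step 8: x=[3.9480 6.8105] v=[-0.9114 1.1864]
Max displacement = 1.5750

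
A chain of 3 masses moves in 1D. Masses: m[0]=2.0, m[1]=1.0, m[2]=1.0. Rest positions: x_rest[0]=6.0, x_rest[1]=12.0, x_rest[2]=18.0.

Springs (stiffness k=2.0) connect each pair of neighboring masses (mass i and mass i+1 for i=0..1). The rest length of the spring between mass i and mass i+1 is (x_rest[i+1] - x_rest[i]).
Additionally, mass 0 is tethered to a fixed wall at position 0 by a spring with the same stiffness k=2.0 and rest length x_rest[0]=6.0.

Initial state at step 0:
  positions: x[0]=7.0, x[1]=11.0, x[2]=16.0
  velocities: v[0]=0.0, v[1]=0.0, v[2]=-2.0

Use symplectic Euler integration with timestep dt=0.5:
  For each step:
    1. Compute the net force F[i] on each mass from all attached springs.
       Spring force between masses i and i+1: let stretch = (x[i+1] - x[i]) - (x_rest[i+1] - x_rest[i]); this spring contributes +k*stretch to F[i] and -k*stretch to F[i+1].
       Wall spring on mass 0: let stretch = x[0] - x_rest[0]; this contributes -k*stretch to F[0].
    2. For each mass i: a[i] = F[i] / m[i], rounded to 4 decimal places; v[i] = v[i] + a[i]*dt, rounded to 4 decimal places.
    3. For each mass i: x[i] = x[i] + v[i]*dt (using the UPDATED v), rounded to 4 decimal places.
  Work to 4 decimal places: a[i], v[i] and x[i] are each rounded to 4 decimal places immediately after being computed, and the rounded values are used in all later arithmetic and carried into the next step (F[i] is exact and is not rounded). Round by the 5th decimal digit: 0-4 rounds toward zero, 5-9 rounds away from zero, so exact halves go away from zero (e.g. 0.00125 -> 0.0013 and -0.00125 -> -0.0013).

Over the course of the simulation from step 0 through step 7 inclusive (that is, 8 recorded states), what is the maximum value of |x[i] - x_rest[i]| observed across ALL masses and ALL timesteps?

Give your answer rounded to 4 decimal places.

Answer: 2.5000

Derivation:
Step 0: x=[7.0000 11.0000 16.0000] v=[0.0000 0.0000 -2.0000]
Step 1: x=[6.2500 11.5000 15.5000] v=[-1.5000 1.0000 -1.0000]
Step 2: x=[5.2500 11.3750 16.0000] v=[-2.0000 -0.2500 1.0000]
Step 3: x=[4.4688 10.5000 17.1875] v=[-1.5625 -1.7500 2.3750]
Step 4: x=[4.0782 9.9532 18.0313] v=[-0.7813 -1.0937 1.6875]
Step 5: x=[4.1368 10.5079 17.8360] v=[0.1171 1.1094 -0.3906]
Step 6: x=[4.7540 11.5411 16.9767] v=[1.2343 2.0664 -1.7187]
Step 7: x=[5.8795 11.8986 16.3996] v=[2.2509 0.7149 -1.1543]
Max displacement = 2.5000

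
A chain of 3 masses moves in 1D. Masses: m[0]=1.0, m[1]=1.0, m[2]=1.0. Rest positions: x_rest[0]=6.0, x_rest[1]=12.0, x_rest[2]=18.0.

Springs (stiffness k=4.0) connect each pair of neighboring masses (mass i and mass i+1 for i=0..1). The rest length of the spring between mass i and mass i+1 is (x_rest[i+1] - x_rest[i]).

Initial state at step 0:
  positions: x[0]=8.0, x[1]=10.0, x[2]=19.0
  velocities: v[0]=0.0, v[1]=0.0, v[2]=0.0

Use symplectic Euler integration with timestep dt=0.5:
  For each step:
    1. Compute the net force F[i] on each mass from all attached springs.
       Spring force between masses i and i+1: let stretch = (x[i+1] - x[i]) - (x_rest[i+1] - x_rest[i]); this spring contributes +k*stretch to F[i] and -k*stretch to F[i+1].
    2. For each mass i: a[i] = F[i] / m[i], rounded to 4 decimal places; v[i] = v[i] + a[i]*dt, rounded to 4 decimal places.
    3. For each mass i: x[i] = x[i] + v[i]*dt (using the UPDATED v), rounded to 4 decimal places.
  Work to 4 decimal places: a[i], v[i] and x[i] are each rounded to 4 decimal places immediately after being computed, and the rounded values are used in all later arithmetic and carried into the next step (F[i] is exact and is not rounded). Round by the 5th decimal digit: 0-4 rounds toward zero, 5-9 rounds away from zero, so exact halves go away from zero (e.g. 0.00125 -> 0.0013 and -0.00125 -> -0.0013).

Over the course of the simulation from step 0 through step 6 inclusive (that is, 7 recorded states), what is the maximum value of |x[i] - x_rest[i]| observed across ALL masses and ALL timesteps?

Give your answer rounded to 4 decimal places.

Step 0: x=[8.0000 10.0000 19.0000] v=[0.0000 0.0000 0.0000]
Step 1: x=[4.0000 17.0000 16.0000] v=[-8.0000 14.0000 -6.0000]
Step 2: x=[7.0000 10.0000 20.0000] v=[6.0000 -14.0000 8.0000]
Step 3: x=[7.0000 10.0000 20.0000] v=[0.0000 0.0000 0.0000]
Step 4: x=[4.0000 17.0000 16.0000] v=[-6.0000 14.0000 -8.0000]
Step 5: x=[8.0000 10.0000 19.0000] v=[8.0000 -14.0000 6.0000]
Step 6: x=[8.0000 10.0000 19.0000] v=[0.0000 0.0000 0.0000]
Max displacement = 5.0000

Answer: 5.0000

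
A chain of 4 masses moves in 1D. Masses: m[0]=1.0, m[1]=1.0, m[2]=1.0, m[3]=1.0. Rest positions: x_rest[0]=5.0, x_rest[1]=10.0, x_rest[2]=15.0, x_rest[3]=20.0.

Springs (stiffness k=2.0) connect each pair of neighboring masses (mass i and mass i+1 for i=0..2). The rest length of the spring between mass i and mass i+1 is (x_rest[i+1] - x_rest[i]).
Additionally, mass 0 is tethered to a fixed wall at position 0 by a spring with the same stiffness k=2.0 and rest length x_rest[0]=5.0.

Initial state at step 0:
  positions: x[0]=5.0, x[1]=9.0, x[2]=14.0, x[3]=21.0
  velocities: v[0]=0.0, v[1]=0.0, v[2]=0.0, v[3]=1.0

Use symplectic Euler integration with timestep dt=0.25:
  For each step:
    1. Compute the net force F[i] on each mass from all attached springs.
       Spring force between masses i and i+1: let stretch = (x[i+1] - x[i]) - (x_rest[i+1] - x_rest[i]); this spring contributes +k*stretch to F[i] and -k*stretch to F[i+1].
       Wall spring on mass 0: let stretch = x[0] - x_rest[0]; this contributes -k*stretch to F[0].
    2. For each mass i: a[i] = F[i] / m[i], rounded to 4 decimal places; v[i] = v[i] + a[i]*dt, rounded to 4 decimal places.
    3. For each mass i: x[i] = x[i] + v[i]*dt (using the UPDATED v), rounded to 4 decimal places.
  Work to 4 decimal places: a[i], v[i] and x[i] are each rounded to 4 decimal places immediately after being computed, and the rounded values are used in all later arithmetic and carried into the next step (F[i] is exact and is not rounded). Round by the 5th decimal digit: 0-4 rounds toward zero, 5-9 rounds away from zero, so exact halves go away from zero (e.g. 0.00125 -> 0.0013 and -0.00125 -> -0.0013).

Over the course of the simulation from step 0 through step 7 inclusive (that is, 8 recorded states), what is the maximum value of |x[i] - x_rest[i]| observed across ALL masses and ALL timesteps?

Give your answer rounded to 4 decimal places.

Step 0: x=[5.0000 9.0000 14.0000 21.0000] v=[0.0000 0.0000 0.0000 1.0000]
Step 1: x=[4.8750 9.1250 14.2500 21.0000] v=[-0.5000 0.5000 1.0000 0.0000]
Step 2: x=[4.6719 9.3594 14.7031 20.7813] v=[-0.8125 0.9375 1.8125 -0.8750]
Step 3: x=[4.4707 9.6758 15.2481 20.4278] v=[-0.8047 1.2656 2.1798 -1.4141]
Step 4: x=[4.3613 10.0381 15.7440 20.0518] v=[-0.4375 1.4492 1.9835 -1.5040]
Step 5: x=[4.4164 10.4041 16.0651 19.7623] v=[0.2203 1.4638 1.2845 -1.1579]
Step 6: x=[4.6679 10.7292 16.1408 19.6357] v=[1.0060 1.3005 0.3026 -0.5065]
Step 7: x=[5.0936 10.9731 15.9769 19.6972] v=[1.7027 0.9757 -0.6558 0.2461]
Max displacement = 1.1408

Answer: 1.1408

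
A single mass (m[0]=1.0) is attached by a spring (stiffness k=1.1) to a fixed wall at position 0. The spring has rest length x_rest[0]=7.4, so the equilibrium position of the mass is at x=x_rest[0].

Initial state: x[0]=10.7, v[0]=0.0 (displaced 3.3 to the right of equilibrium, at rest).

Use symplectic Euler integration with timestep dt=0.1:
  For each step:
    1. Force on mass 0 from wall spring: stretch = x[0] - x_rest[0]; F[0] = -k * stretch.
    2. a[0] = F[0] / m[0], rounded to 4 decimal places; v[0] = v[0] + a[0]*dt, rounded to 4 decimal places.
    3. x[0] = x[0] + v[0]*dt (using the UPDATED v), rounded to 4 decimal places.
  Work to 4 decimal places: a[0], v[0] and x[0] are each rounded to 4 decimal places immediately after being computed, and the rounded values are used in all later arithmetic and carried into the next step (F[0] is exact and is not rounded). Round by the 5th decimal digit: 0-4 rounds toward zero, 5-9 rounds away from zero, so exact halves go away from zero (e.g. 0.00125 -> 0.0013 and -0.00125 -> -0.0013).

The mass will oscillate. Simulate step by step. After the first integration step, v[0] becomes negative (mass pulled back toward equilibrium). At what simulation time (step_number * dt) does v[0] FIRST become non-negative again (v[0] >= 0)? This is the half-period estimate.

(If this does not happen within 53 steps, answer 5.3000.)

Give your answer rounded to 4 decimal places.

Step 0: x=[10.7000] v=[0.0000]
Step 1: x=[10.6637] v=[-0.3630]
Step 2: x=[10.5915] v=[-0.7220]
Step 3: x=[10.4842] v=[-1.0731]
Step 4: x=[10.3430] v=[-1.4124]
Step 5: x=[10.1694] v=[-1.7361]
Step 6: x=[9.9653] v=[-2.0407]
Step 7: x=[9.7330] v=[-2.3229]
Step 8: x=[9.4751] v=[-2.5795]
Step 9: x=[9.1943] v=[-2.8078]
Step 10: x=[8.8938] v=[-3.0052]
Step 11: x=[8.5769] v=[-3.1695]
Step 12: x=[8.2470] v=[-3.2990]
Step 13: x=[7.9078] v=[-3.3922]
Step 14: x=[7.5630] v=[-3.4481]
Step 15: x=[7.2164] v=[-3.4660]
Step 16: x=[6.8718] v=[-3.4458]
Step 17: x=[6.5330] v=[-3.3877]
Step 18: x=[6.2038] v=[-3.2923]
Step 19: x=[5.8877] v=[-3.1607]
Step 20: x=[5.5883] v=[-2.9944]
Step 21: x=[5.3088] v=[-2.7951]
Step 22: x=[5.0523] v=[-2.5651]
Step 23: x=[4.8216] v=[-2.3069]
Step 24: x=[4.6193] v=[-2.0233]
Step 25: x=[4.4476] v=[-1.7174]
Step 26: x=[4.3083] v=[-1.3926]
Step 27: x=[4.2031] v=[-1.0525]
Step 28: x=[4.1330] v=[-0.7008]
Step 29: x=[4.0989] v=[-0.3414]
Step 30: x=[4.1011] v=[0.0217]
First v>=0 after going negative at step 30, time=3.0000

Answer: 3.0000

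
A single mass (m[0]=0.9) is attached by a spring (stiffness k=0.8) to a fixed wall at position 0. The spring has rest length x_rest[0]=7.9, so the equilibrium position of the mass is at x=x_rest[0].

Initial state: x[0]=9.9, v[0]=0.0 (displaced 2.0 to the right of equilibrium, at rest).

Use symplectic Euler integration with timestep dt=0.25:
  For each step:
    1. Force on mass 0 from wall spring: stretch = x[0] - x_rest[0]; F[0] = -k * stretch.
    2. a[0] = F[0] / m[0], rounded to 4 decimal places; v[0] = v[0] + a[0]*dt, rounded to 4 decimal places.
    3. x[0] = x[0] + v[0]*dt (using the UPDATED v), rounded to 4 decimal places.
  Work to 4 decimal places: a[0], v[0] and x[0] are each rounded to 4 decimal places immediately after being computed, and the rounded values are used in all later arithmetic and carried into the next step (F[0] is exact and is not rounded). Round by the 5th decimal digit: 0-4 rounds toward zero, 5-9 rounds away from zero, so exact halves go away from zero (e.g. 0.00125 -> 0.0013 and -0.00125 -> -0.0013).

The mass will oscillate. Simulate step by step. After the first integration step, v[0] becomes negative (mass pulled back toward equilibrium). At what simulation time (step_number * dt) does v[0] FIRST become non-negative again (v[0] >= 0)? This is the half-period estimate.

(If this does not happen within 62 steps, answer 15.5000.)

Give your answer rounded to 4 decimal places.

Answer: 3.5000

Derivation:
Step 0: x=[9.9000] v=[0.0000]
Step 1: x=[9.7889] v=[-0.4445]
Step 2: x=[9.5728] v=[-0.8643]
Step 3: x=[9.2638] v=[-1.2360]
Step 4: x=[8.8790] v=[-1.5391]
Step 5: x=[8.4398] v=[-1.7567]
Step 6: x=[7.9706] v=[-1.8767]
Step 7: x=[7.4975] v=[-1.8924]
Step 8: x=[7.0468] v=[-1.8030]
Step 9: x=[6.6435] v=[-1.6134]
Step 10: x=[6.3100] v=[-1.3342]
Step 11: x=[6.0648] v=[-0.9809]
Step 12: x=[5.9215] v=[-0.5731]
Step 13: x=[5.8882] v=[-0.1334]
Step 14: x=[5.9666] v=[0.3137]
First v>=0 after going negative at step 14, time=3.5000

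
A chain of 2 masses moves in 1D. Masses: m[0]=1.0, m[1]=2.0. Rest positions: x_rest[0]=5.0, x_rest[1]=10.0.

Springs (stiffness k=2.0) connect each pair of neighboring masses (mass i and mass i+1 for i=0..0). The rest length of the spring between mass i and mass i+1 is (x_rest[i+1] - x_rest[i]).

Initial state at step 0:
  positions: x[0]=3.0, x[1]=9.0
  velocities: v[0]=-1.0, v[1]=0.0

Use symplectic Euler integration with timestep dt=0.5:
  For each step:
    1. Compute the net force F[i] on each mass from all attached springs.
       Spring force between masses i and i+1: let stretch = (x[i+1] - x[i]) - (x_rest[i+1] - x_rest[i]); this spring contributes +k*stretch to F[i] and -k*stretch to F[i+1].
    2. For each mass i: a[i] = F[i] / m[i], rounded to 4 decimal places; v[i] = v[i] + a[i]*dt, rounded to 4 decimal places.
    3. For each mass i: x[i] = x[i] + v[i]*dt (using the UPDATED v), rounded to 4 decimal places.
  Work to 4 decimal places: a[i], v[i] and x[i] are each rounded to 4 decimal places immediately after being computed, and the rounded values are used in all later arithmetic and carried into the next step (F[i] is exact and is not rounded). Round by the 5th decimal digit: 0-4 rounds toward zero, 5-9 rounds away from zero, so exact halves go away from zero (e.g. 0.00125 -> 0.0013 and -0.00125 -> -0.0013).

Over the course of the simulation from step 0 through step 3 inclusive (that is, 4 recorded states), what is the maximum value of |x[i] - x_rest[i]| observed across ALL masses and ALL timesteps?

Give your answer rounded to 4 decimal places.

Step 0: x=[3.0000 9.0000] v=[-1.0000 0.0000]
Step 1: x=[3.0000 8.7500] v=[0.0000 -0.5000]
Step 2: x=[3.3750 8.3125] v=[0.7500 -0.8750]
Step 3: x=[3.7188 7.8906] v=[0.6875 -0.8438]
Max displacement = 2.1094

Answer: 2.1094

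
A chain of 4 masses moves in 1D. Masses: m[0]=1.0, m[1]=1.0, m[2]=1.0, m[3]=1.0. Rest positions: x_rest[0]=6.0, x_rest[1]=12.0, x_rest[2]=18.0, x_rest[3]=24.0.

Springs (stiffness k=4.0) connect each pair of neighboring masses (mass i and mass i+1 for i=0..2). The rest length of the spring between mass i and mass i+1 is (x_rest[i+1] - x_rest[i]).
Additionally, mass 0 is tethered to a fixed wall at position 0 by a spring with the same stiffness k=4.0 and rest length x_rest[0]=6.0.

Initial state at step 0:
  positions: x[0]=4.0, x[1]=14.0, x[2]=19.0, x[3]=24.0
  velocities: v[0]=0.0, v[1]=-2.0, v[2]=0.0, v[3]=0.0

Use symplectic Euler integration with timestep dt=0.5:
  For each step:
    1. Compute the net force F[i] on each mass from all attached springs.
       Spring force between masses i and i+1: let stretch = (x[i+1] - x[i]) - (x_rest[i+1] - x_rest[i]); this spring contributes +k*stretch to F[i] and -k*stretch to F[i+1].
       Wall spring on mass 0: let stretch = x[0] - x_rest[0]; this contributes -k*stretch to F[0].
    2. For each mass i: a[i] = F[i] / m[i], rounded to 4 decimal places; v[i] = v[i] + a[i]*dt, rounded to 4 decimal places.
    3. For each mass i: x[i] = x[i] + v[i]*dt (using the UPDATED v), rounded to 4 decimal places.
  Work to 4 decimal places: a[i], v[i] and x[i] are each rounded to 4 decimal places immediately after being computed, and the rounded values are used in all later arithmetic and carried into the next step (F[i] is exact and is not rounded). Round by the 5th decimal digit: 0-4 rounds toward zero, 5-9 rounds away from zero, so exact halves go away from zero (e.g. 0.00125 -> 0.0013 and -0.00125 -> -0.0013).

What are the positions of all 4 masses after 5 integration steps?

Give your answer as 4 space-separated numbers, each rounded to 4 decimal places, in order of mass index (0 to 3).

Step 0: x=[4.0000 14.0000 19.0000 24.0000] v=[0.0000 -2.0000 0.0000 0.0000]
Step 1: x=[10.0000 8.0000 19.0000 25.0000] v=[12.0000 -12.0000 0.0000 2.0000]
Step 2: x=[4.0000 15.0000 14.0000 26.0000] v=[-12.0000 14.0000 -10.0000 2.0000]
Step 3: x=[5.0000 10.0000 22.0000 21.0000] v=[2.0000 -10.0000 16.0000 -10.0000]
Step 4: x=[6.0000 12.0000 17.0000 23.0000] v=[2.0000 4.0000 -10.0000 4.0000]
Step 5: x=[7.0000 13.0000 13.0000 25.0000] v=[2.0000 2.0000 -8.0000 4.0000]

Answer: 7.0000 13.0000 13.0000 25.0000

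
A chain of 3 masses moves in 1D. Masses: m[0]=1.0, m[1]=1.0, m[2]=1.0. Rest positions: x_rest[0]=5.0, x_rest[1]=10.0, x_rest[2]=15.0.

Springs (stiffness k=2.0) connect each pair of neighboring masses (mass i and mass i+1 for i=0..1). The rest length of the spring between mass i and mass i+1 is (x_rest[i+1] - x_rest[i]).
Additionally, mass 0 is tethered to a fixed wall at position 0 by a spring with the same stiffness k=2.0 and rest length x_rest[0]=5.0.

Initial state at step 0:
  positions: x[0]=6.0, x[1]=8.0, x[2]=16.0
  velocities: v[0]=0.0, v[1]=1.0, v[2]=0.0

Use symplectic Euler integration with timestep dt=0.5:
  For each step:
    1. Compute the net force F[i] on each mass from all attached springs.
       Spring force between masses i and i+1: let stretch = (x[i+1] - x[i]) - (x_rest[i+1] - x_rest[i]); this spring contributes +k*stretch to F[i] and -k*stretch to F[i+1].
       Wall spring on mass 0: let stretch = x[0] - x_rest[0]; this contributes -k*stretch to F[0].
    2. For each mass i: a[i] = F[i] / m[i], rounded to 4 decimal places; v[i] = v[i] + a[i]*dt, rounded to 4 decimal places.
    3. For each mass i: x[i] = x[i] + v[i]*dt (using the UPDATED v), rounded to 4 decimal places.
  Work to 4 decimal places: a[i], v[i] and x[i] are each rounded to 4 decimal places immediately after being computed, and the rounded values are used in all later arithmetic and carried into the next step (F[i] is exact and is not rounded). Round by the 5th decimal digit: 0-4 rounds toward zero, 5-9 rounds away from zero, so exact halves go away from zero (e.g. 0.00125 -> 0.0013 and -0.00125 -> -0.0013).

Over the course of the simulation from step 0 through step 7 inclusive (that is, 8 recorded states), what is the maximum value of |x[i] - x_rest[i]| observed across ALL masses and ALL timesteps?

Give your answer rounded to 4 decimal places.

Step 0: x=[6.0000 8.0000 16.0000] v=[0.0000 1.0000 0.0000]
Step 1: x=[4.0000 11.5000 14.5000] v=[-4.0000 7.0000 -3.0000]
Step 2: x=[3.7500 12.7500 14.0000] v=[-0.5000 2.5000 -1.0000]
Step 3: x=[6.1250 10.1250 15.3750] v=[4.7500 -5.2500 2.7500]
Step 4: x=[7.4375 8.1250 16.6250] v=[2.6250 -4.0000 2.5000]
Step 5: x=[5.3750 10.0313 16.1250] v=[-4.1250 3.8125 -1.0000]
Step 6: x=[2.9532 12.6563 15.0782] v=[-4.8437 5.2499 -2.0937]
Step 7: x=[3.9063 11.6407 15.3204] v=[1.9062 -2.0313 0.4844]
Max displacement = 2.7500

Answer: 2.7500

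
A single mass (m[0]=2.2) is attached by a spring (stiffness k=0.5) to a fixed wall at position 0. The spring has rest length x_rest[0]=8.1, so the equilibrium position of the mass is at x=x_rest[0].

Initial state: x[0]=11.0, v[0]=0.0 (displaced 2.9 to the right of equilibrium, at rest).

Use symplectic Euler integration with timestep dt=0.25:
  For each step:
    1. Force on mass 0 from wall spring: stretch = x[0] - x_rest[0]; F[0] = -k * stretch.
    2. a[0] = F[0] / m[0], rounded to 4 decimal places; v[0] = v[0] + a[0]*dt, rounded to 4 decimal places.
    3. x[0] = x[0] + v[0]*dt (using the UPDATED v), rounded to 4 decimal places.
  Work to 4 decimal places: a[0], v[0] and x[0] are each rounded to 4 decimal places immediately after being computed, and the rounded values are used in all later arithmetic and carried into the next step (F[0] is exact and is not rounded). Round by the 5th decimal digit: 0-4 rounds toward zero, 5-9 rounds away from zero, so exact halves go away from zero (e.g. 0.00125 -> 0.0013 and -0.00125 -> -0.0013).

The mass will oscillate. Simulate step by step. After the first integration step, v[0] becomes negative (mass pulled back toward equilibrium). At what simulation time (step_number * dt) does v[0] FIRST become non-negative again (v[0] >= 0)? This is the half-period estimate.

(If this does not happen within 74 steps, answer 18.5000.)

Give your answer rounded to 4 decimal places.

Answer: 6.7500

Derivation:
Step 0: x=[11.0000] v=[0.0000]
Step 1: x=[10.9588] v=[-0.1648]
Step 2: x=[10.8770] v=[-0.3272]
Step 3: x=[10.7558] v=[-0.4850]
Step 4: x=[10.5968] v=[-0.6359]
Step 5: x=[10.4024] v=[-0.7778]
Step 6: x=[10.1753] v=[-0.9086]
Step 7: x=[9.9187] v=[-1.0265]
Step 8: x=[9.6363] v=[-1.1298]
Step 9: x=[9.3320] v=[-1.2171]
Step 10: x=[9.0102] v=[-1.2871]
Step 11: x=[8.6755] v=[-1.3388]
Step 12: x=[8.3326] v=[-1.3715]
Step 13: x=[7.9864] v=[-1.3847]
Step 14: x=[7.6418] v=[-1.3783]
Step 15: x=[7.3037] v=[-1.3523]
Step 16: x=[6.9769] v=[-1.3071]
Step 17: x=[6.6661] v=[-1.2433]
Step 18: x=[6.3757] v=[-1.1618]
Step 19: x=[6.1098] v=[-1.0638]
Step 20: x=[5.8721] v=[-0.9507]
Step 21: x=[5.6661] v=[-0.8241]
Step 22: x=[5.4947] v=[-0.6858]
Step 23: x=[5.3603] v=[-0.5378]
Step 24: x=[5.2648] v=[-0.3821]
Step 25: x=[5.2096] v=[-0.2210]
Step 26: x=[5.1954] v=[-0.0568]
Step 27: x=[5.2225] v=[0.1082]
First v>=0 after going negative at step 27, time=6.7500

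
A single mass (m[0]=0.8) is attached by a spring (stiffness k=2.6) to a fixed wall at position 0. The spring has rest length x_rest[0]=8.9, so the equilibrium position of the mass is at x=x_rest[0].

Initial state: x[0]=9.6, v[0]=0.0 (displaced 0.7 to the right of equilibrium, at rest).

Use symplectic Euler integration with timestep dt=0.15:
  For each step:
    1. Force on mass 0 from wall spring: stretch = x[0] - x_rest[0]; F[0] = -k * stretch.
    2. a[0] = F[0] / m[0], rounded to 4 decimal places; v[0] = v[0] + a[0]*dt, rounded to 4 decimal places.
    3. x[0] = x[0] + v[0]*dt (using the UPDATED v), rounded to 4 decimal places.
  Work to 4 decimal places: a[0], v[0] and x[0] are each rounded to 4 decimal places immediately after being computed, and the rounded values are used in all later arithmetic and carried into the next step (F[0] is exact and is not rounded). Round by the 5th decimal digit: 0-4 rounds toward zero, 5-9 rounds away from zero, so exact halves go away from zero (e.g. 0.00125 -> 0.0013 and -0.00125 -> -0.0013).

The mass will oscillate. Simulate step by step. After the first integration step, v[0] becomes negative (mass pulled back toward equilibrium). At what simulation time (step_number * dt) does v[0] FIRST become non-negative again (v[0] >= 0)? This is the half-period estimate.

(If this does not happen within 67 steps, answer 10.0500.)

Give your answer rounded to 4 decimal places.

Step 0: x=[9.6000] v=[0.0000]
Step 1: x=[9.5488] v=[-0.3413]
Step 2: x=[9.4502] v=[-0.6576]
Step 3: x=[9.3113] v=[-0.9258]
Step 4: x=[9.1424] v=[-1.1263]
Step 5: x=[8.9557] v=[-1.2445]
Step 6: x=[8.7649] v=[-1.2717]
Step 7: x=[8.5840] v=[-1.2058]
Step 8: x=[8.4262] v=[-1.0518]
Step 9: x=[8.3031] v=[-0.8208]
Step 10: x=[8.2236] v=[-0.5298]
Step 11: x=[8.1936] v=[-0.2001]
Step 12: x=[8.2152] v=[0.1443]
First v>=0 after going negative at step 12, time=1.8000

Answer: 1.8000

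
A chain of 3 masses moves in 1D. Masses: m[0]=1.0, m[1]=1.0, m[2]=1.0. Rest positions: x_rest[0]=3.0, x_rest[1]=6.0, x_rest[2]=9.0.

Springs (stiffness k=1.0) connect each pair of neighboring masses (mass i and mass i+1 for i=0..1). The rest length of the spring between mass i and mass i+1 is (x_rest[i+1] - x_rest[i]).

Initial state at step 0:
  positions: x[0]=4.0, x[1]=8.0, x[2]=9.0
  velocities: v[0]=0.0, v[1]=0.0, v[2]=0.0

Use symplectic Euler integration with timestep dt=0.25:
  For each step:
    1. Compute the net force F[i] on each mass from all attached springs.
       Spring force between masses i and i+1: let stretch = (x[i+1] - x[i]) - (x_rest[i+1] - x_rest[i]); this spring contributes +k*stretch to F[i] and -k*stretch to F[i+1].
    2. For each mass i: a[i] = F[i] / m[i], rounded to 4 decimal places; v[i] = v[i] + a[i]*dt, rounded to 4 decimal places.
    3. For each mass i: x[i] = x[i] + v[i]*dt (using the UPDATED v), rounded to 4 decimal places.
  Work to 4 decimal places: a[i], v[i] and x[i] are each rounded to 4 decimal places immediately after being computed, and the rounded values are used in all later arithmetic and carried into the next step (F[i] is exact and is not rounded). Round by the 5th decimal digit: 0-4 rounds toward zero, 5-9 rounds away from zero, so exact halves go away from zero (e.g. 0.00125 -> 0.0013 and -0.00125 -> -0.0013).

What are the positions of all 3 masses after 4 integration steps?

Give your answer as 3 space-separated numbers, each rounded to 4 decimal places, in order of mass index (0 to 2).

Answer: 4.4123 6.6075 9.9804

Derivation:
Step 0: x=[4.0000 8.0000 9.0000] v=[0.0000 0.0000 0.0000]
Step 1: x=[4.0625 7.8125 9.1250] v=[0.2500 -0.7500 0.5000]
Step 2: x=[4.1719 7.4727 9.3555] v=[0.4375 -1.3594 0.9219]
Step 3: x=[4.3001 7.0442 9.6558] v=[0.5127 -1.7139 1.2012]
Step 4: x=[4.4123 6.6075 9.9804] v=[0.4487 -1.7470 1.2983]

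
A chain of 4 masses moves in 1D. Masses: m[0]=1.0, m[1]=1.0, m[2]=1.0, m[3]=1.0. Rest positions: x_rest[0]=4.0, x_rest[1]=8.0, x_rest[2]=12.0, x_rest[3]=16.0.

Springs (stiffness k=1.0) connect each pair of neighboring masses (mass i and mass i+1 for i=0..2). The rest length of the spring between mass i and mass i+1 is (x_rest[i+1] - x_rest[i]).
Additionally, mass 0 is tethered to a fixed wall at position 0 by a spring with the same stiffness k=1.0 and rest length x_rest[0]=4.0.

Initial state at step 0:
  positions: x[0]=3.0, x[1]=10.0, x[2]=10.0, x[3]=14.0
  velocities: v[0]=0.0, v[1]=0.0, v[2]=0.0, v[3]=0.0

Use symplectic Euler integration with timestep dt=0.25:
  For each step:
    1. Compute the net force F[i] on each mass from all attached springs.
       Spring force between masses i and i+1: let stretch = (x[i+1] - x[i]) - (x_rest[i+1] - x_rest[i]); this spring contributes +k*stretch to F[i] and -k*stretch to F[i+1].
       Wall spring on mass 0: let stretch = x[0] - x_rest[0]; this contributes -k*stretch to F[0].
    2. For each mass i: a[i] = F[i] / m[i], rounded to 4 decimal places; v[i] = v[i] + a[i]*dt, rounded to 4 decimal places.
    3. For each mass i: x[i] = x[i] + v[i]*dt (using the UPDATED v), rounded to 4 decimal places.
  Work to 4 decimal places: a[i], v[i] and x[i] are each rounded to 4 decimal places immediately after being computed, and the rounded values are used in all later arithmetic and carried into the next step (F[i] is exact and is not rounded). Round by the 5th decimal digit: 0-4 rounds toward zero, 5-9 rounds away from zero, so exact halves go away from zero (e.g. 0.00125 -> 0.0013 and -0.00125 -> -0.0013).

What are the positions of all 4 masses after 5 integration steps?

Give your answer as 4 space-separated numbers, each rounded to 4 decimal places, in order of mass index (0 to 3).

Answer: 5.0308 5.9738 12.0546 14.4271

Derivation:
Step 0: x=[3.0000 10.0000 10.0000 14.0000] v=[0.0000 0.0000 0.0000 0.0000]
Step 1: x=[3.2500 9.5625 10.2500 14.0000] v=[1.0000 -1.7500 1.0000 0.0000]
Step 2: x=[3.6914 8.7734 10.6914 14.0156] v=[1.7656 -3.1563 1.7656 0.0625]
Step 3: x=[4.2197 7.7866 11.2207 14.0735] v=[2.1133 -3.9473 2.1172 0.2315]
Step 4: x=[4.7072 6.7915 11.7137 14.2031] v=[1.9501 -3.9805 1.9719 0.5183]
Step 5: x=[5.0308 5.9738 12.0546 14.4271] v=[1.2944 -3.2710 1.3637 0.8960]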